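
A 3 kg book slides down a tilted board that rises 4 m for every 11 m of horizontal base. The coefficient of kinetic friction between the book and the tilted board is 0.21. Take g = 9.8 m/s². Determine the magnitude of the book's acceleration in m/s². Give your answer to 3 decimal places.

Resolving the weight along the incline: the component pulling the book down the slope is mg sin 19.98° = 3 × 9.8 × 0.3417 = 10.046 N, and the normal force is N = mg cos 19.98° = 3 × 9.8 × 0.9398 = 27.630 N.
Kinetic friction acts up the slope with magnitude f = μN = 0.21 × 27.630 = 5.802 N.
Net force along the incline is 10.046 − 5.802 = 4.244 N, so a = 4.244 / 3 = 1.4147 m/s².

1.415 m/s²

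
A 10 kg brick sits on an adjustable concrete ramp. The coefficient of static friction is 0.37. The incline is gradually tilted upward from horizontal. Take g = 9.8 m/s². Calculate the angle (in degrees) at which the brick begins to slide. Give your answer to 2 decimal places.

At the threshold of sliding, static friction is at its maximum μ_s N and exactly balances the weight component along the incline: mg sin θ = μ_s mg cos θ.
Hence tan θ = μ_s = 0.37, so θ = arctan(0.37) = 20.3045°.

20.30°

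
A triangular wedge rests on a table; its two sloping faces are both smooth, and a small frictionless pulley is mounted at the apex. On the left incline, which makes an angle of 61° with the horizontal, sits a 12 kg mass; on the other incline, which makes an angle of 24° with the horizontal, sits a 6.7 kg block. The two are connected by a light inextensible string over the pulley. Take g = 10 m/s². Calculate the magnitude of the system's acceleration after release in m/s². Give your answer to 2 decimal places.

Resolve each weight along its own incline: the 12 kg mass has component 12 × 10 × sin 61° = 104.954 N down its slope, and the 6.7 kg mass has 6.7 × 10 × sin 24° = 27.251 N down its slope.
The 12 kg side's 104.954 N exceeds the other side's 27.251 N, so that mass slides down and the 6.7 kg mass slides up. Taking that direction as positive, Newton's second law for the whole system gives 104.954 − 27.251 = (12 + 6.7) a, so a = 77.703 / 18.7 = 4.1552 m/s².

4.16 m/s²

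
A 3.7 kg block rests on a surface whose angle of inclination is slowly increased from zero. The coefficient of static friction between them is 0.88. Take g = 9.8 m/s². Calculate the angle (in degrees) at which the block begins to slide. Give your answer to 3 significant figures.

41.3°

At the threshold of sliding, static friction is at its maximum μ_s N and exactly balances the weight component along the incline: mg sin θ = μ_s mg cos θ.
Hence tan θ = μ_s = 0.88, so θ = arctan(0.88) = 41.3478°.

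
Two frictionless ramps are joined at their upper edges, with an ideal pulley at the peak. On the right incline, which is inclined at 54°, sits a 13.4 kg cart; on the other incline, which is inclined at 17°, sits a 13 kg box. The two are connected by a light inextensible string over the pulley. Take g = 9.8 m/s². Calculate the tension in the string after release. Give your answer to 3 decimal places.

71.221 N

Resolve each weight along its own incline: the 13.4 kg mass has component 13.4 × 9.8 × sin 54° = 106.240 N down its slope, and the 13 kg mass has 13 × 9.8 × sin 17° = 37.248 N down its slope.
The 13.4 kg side's 106.240 N exceeds the other side's 37.248 N, so that mass slides down and the 13 kg mass slides up. Taking that direction as positive, Newton's second law for the whole system gives 106.240 − 37.248 = (13.4 + 13) a, so a = 68.992 / 26.4 = 2.6133 m/s².
For the 13 kg mass (up-slope positive): T − 37.248 = 13 × 2.6133, so T = 71.221 N.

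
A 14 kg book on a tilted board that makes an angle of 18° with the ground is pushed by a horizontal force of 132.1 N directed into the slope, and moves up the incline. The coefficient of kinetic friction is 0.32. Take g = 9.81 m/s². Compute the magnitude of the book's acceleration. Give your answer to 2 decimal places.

The horizontal push has components F cos 18° = 132.1 × 0.9511 = 125.640 N up the incline and F sin 18° = 132.1 × 0.3090 = 40.819 N pressing into the surface.
The normal force is therefore N = mg cos 18° + F sin 18° = 130.624 + 40.819 = 171.443 N, and kinetic friction down the slope is μN = 0.32 × 171.443 = 54.862 N.
Along the incline: F cos 18° − mg sin 18° − μN = ma, so 125.640 − 42.438 − 54.862 = 14 a, giving a = 2.0243 m/s².

2.02 m/s²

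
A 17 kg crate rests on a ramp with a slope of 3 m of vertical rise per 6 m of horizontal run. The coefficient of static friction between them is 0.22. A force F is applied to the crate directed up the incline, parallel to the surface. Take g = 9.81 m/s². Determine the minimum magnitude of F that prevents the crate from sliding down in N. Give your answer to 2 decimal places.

The normal force is N = mg cos 26.57° = 149.164 N. With F at its minimum the crate is on the verge of sliding down, so static friction is at its maximum μ_s N = 0.22 × 149.164 = 32.816 N and acts up the slope.
Equilibrium along the incline: F + μ_s N = mg sin 26.57°, so F = 74.582 − 32.816 = 41.766 N.

41.77 N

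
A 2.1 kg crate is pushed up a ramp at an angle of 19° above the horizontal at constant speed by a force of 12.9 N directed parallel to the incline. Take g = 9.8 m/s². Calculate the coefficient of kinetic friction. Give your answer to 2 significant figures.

0.32

At constant speed ΣF = 0 along the incline. The applied 12.9 N acts up the slope; the weight component mg sin 19° = 6.700 N and kinetic friction μN both act down the slope.
So 12.9 = 6.700 + μ × 19.459, giving μ = (12.9 − 6.700) / 19.459 = 0.3186.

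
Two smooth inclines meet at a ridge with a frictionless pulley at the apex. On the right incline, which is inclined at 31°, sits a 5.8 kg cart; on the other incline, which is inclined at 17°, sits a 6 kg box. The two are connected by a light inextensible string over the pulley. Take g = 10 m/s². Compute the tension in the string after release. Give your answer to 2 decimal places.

23.81 N

Resolve each weight along its own incline: the 5.8 kg mass has component 5.8 × 10 × sin 31° = 29.872 N down its slope, and the 6 kg mass has 6 × 10 × sin 17° = 17.542 N down its slope.
The 5.8 kg side's 29.872 N exceeds the other side's 17.542 N, so that mass slides down and the 6 kg mass slides up. Taking that direction as positive, Newton's second law for the whole system gives 29.872 − 17.542 = (5.8 + 6) a, so a = 12.330 / 11.8 = 1.0449 m/s².
For the 6 kg mass (up-slope positive): T − 17.542 = 6 × 1.0449, so T = 23.811 N.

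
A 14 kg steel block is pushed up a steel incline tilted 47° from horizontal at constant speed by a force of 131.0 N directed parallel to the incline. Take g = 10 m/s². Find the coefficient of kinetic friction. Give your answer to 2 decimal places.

At constant speed ΣF = 0 along the incline. The applied 131.0 N acts up the slope; the weight component mg sin 47° = 102.390 N and kinetic friction μN both act down the slope.
So 131.0 = 102.390 + μ × 95.480, giving μ = (131.0 − 102.390) / 95.480 = 0.2996.

0.30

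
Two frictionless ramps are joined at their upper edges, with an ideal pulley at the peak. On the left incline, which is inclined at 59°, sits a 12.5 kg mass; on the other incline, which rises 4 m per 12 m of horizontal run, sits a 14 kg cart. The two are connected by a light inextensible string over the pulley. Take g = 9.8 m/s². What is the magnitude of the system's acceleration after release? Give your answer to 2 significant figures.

Resolve each weight along its own incline: the 12.5 kg mass has component 12.5 × 9.8 × sin 59° = 105.003 N down its slope, and the 14 kg mass has 14 × 9.8 × sin 18.43° = 43.386 N down its slope.
The 12.5 kg side's 105.003 N exceeds the other side's 43.386 N, so that mass slides down and the 14 kg mass slides up. Taking that direction as positive, Newton's second law for the whole system gives 105.003 − 43.386 = (12.5 + 14) a, so a = 61.617 / 26.5 = 2.3252 m/s².

2.3 m/s²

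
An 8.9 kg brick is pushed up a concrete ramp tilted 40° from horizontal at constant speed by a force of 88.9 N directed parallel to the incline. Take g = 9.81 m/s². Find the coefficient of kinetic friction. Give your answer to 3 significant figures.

At constant speed ΣF = 0 along the incline. The applied 88.9 N acts up the slope; the weight component mg sin 40° = 56.121 N and kinetic friction μN both act down the slope.
So 88.9 = 56.121 + μ × 66.883, giving μ = (88.9 − 56.121) / 66.883 = 0.4901.

0.490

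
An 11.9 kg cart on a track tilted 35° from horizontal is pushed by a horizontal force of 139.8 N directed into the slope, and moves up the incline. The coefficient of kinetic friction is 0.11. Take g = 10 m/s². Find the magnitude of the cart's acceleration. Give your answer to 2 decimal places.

2.25 m/s²

The horizontal push has components F cos 35° = 139.8 × 0.8192 = 114.524 N up the incline and F sin 35° = 139.8 × 0.5736 = 80.189 N pressing into the surface.
The normal force is therefore N = mg cos 35° + F sin 35° = 97.485 + 80.189 = 177.674 N, and kinetic friction down the slope is μN = 0.11 × 177.674 = 19.544 N.
Along the incline: F cos 35° − mg sin 35° − μN = ma, so 114.524 − 68.258 − 19.544 = 11.9 a, giving a = 2.2455 m/s².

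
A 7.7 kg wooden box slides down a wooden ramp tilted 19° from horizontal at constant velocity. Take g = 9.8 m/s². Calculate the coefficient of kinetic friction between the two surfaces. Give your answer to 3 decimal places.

At constant velocity the net force along the incline is zero: mg sin 19° = μ mg cos 19°.
So μ = tan 19° = 0.3256 / 0.9455 = 0.3444.

0.344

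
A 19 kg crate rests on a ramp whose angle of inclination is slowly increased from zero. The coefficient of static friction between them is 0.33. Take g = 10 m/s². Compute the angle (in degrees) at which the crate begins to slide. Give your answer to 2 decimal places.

18.26°

At the threshold of sliding, static friction is at its maximum μ_s N and exactly balances the weight component along the incline: mg sin θ = μ_s mg cos θ.
Hence tan θ = μ_s = 0.33, so θ = arctan(0.33) = 18.2629°.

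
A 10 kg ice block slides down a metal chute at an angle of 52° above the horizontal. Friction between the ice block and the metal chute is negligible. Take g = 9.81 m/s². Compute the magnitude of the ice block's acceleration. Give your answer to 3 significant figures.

Resolving the weight along the incline: the component pulling the ice block down the slope is mg sin 52° = 10 × 9.81 × 0.7880 = 77.303 N, and the normal force is N = mg cos 52° = 10 × 9.81 × 0.6157 = 60.400 N.
With no friction the net force along the incline is 77.303 N, so a = g sin 52° = 77.303 / 10 = 7.7303 m/s².

7.73 m/s²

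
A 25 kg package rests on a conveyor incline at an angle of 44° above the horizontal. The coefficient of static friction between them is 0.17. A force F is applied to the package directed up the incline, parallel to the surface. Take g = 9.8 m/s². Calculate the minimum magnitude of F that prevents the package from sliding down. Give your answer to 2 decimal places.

The normal force is N = mg cos 44° = 176.238 N. With F at its minimum the package is on the verge of sliding down, so static friction is at its maximum μ_s N = 0.17 × 176.238 = 29.960 N and acts up the slope.
Equilibrium along the incline: F + μ_s N = mg sin 44°, so F = 170.191 − 29.960 = 140.231 N.

140.23 N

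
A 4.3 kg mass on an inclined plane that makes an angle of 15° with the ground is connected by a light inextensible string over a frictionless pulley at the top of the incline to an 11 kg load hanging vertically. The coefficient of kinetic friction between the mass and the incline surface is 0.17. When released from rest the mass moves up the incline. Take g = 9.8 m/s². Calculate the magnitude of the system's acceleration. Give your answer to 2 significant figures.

5.9 m/s²

For the mass on the incline: the weight component along the slope is m₁g sin 15° = 4.3 × 9.8 × 0.2588 = 10.906 N and the normal force is N = m₁g cos 15° = 40.704 N.
Kinetic friction opposes the mass's motion up the incline: f = μN = 0.17 × 40.704 = 6.920 N acting down the slope.
Newton's second law for the mass (up-slope positive): T − 10.906 − 6.920 = 4.3 a. For the hanging load (downward positive): 11 × 9.8 − T = 11 a.
Adding the two equations eliminates T: 89.974 = 15.3 a, so a = 5.8807 m/s².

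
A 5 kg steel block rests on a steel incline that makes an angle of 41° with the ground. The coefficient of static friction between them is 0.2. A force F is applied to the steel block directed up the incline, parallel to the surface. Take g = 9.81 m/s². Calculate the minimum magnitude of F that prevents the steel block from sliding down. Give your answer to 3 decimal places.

The normal force is N = mg cos 41° = 37.019 N. With F at its minimum the steel block is on the verge of sliding down, so static friction is at its maximum μ_s N = 0.2 × 37.019 = 7.404 N and acts up the slope.
Equilibrium along the incline: F + μ_s N = mg sin 41°, so F = 32.180 − 7.404 = 24.776 N.

24.776 N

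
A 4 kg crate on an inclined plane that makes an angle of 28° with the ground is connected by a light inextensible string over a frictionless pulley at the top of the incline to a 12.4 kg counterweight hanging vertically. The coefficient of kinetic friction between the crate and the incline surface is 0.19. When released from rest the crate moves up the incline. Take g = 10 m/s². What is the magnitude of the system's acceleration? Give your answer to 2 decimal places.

6.01 m/s²

For the crate on the incline: the weight component along the slope is m₁g sin 28° = 4 × 10 × 0.4695 = 18.780 N and the normal force is N = m₁g cos 28° = 35.318 N.
Kinetic friction opposes the crate's motion up the incline: f = μN = 0.19 × 35.318 = 6.710 N acting down the slope.
Newton's second law for the crate (up-slope positive): T − 18.780 − 6.710 = 4 a. For the hanging counterweight (downward positive): 12.4 × 10 − T = 12.4 a.
Adding the two equations eliminates T: 98.510 = 16.4 a, so a = 6.0067 m/s².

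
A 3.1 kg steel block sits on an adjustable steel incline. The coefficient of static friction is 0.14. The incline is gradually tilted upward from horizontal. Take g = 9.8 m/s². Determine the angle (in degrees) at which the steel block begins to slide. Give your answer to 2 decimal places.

7.97°

At the threshold of sliding, static friction is at its maximum μ_s N and exactly balances the weight component along the incline: mg sin θ = μ_s mg cos θ.
Hence tan θ = μ_s = 0.14, so θ = arctan(0.14) = 7.9696°.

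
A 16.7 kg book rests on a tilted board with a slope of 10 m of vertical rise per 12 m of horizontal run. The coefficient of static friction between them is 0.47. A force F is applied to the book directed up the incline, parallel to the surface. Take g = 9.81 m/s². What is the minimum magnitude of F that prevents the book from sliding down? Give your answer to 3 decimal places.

The normal force is N = mg cos 39.81° = 125.855 N. With F at its minimum the book is on the verge of sliding down, so static friction is at its maximum μ_s N = 0.47 × 125.855 = 59.152 N and acts up the slope.
Equilibrium along the incline: F + μ_s N = mg sin 39.81°, so F = 104.879 − 59.152 = 45.727 N.

45.727 N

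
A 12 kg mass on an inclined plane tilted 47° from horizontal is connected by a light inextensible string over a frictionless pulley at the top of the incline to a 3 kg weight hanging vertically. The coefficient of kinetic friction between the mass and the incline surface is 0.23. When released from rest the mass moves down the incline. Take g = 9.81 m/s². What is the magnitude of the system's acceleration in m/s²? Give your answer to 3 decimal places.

2.547 m/s²

For the mass on the incline: the weight component along the slope is m₁g sin 47° = 12 × 9.81 × 0.7314 = 86.100 N and the normal force is N = m₁g cos 47° = 80.285 N.
Kinetic friction opposes the mass's motion down the incline: f = μN = 0.23 × 80.285 = 18.466 N acting up the slope.
Newton's second law for the mass (down-slope positive): 86.100 − 18.466 − T = 12 a. For the hanging weight (upward positive): T − 3 × 9.81 = 3 a.
Adding the two equations eliminates T: 38.204 = 15 a, so a = 2.5469 m/s².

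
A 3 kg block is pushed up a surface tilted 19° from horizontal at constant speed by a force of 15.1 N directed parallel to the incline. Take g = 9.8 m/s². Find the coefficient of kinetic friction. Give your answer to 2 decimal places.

0.20

At constant speed ΣF = 0 along the incline. The applied 15.1 N acts up the slope; the weight component mg sin 19° = 9.572 N and kinetic friction μN both act down the slope.
So 15.1 = 9.572 + μ × 27.798, giving μ = (15.1 − 9.572) / 27.798 = 0.1989.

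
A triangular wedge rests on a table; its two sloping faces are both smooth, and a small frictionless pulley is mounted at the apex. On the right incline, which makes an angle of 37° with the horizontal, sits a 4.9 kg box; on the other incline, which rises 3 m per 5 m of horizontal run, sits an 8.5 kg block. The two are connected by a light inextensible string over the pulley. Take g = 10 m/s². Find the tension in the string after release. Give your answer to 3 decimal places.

Resolve each weight along its own incline: the 4.9 kg mass has component 4.9 × 10 × sin 37° = 29.489 N down its slope, and the 8.5 kg mass has 8.5 × 10 × sin 30.96° = 43.732 N down its slope.
The 8.5 kg side's 43.732 N exceeds the other side's 29.489 N, so that mass slides down and the 4.9 kg mass slides up. Taking that direction as positive, Newton's second law for the whole system gives 43.732 − 29.489 = (4.9 + 8.5) a, so a = 14.243 / 13.4 = 1.0629 m/s².
For the 4.9 kg mass (up-slope positive): T − 29.489 = 4.9 × 1.0629, so T = 34.697 N.

34.697 N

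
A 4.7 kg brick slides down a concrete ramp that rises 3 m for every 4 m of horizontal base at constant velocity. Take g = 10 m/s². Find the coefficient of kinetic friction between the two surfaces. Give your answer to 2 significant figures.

At constant velocity the net force along the incline is zero: mg sin 36.87° = μ mg cos 36.87°.
So μ = tan 36.87° = 0.6000 / 0.8000 = 0.7500.

0.75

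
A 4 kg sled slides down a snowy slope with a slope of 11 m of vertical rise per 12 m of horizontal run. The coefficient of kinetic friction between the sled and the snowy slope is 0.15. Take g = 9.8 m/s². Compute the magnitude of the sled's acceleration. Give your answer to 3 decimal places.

5.538 m/s²

Resolving the weight along the incline: the component pulling the sled down the slope is mg sin 42.51° = 4 × 9.8 × 0.6757 = 26.487 N, and the normal force is N = mg cos 42.51° = 4 × 9.8 × 0.7372 = 28.898 N.
Kinetic friction acts up the slope with magnitude f = μN = 0.15 × 28.898 = 4.335 N.
Net force along the incline is 26.487 − 4.335 = 22.152 N, so a = 22.152 / 4 = 5.5380 m/s².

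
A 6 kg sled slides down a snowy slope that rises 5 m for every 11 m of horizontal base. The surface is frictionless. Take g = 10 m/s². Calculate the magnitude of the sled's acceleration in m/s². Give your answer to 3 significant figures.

Resolving the weight along the incline: the component pulling the sled down the slope is mg sin 24.44° = 6 × 10 × 0.4138 = 24.828 N, and the normal force is N = mg cos 24.44° = 6 × 10 × 0.9104 = 54.624 N.
With no friction the net force along the incline is 24.828 N, so a = g sin 24.44° = 24.828 / 6 = 4.1380 m/s².

4.14 m/s²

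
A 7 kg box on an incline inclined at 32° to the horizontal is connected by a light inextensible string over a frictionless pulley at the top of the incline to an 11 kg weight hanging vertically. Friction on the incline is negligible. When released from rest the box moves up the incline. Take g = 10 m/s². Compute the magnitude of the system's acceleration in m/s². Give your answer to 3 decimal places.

4.050 m/s²

For the box on the incline: the weight component along the slope is m₁g sin 32° = 7 × 10 × 0.5299 = 37.093 N and the normal force is N = m₁g cos 32° = 59.363 N.
Newton's second law for the box (up-slope positive): T − 37.093 = 7 a. For the hanging weight (downward positive): 11 × 10 − T = 11 a.
Adding the two equations eliminates T: 72.907 = 18 a, so a = 4.0504 m/s².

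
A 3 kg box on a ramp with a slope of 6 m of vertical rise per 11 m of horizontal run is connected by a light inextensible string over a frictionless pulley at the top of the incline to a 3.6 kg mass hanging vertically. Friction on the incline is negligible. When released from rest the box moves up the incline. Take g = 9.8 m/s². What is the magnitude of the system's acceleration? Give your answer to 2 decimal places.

3.21 m/s²

For the box on the incline: the weight component along the slope is m₁g sin 28.61° = 3 × 9.8 × 0.4789 = 14.080 N and the normal force is N = m₁g cos 28.61° = 25.810 N.
Newton's second law for the box (up-slope positive): T − 14.080 = 3 a. For the hanging mass (downward positive): 3.6 × 9.8 − T = 3.6 a.
Adding the two equations eliminates T: 21.200 = 6.6 a, so a = 3.2121 m/s².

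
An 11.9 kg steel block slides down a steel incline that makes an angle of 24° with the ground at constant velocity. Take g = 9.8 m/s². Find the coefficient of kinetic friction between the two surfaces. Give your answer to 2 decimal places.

0.45

At constant velocity the net force along the incline is zero: mg sin 24° = μ mg cos 24°.
So μ = tan 24° = 0.4067 / 0.9135 = 0.4452.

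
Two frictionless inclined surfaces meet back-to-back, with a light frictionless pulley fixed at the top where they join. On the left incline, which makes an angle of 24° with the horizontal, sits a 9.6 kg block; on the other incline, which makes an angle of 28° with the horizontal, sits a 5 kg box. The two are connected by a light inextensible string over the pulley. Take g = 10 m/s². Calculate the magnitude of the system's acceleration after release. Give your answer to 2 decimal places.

1.07 m/s²

Resolve each weight along its own incline: the 9.6 kg mass has component 9.6 × 10 × sin 24° = 39.047 N down its slope, and the 5 kg mass has 5 × 10 × sin 28° = 23.474 N down its slope.
The 9.6 kg side's 39.047 N exceeds the other side's 23.474 N, so that mass slides down and the 5 kg mass slides up. Taking that direction as positive, Newton's second law for the whole system gives 39.047 − 23.474 = (9.6 + 5) a, so a = 15.573 / 14.6 = 1.0666 m/s².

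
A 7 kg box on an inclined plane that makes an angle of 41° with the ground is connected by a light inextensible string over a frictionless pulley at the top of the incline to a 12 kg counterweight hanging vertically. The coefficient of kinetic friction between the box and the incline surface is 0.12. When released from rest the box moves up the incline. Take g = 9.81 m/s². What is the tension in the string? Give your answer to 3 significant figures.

For the box on the incline: the weight component along the slope is m₁g sin 41° = 7 × 9.81 × 0.6561 = 45.054 N and the normal force is N = m₁g cos 41° = 51.826 N.
Kinetic friction opposes the box's motion up the incline: f = μN = 0.12 × 51.826 = 6.219 N acting down the slope.
Newton's second law for the box (up-slope positive): T − 45.054 − 6.219 = 7 a. For the hanging counterweight (downward positive): 12 × 9.81 − T = 12 a.
Adding the two equations eliminates T: 66.447 = 19 a, so a = 3.4972 m/s².
Then from the hanging counterweight's equation, T = 12 × (9.81 − 3.4972) = 75.754 N.

75.8 N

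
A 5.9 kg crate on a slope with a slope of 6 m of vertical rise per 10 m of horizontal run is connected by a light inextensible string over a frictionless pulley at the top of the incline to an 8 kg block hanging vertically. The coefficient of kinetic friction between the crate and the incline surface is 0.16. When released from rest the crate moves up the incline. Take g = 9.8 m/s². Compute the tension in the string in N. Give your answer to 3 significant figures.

For the crate on the incline: the weight component along the slope is m₁g sin 30.96° = 5.9 × 9.8 × 0.5145 = 29.748 N and the normal force is N = m₁g cos 30.96° = 49.580 N.
Kinetic friction opposes the crate's motion up the incline: f = μN = 0.16 × 49.580 = 7.933 N acting down the slope.
Newton's second law for the crate (up-slope positive): T − 29.748 − 7.933 = 5.9 a. For the hanging block (downward positive): 8 × 9.8 − T = 8 a.
Adding the two equations eliminates T: 40.719 = 13.9 a, so a = 2.9294 m/s².
Then from the hanging block's equation, T = 8 × (9.8 − 2.9294) = 54.965 N.

55.0 N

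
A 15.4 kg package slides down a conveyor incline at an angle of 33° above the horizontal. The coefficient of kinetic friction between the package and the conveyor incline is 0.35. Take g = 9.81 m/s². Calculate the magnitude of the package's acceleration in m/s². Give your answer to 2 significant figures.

Resolving the weight along the incline: the component pulling the package down the slope is mg sin 33° = 15.4 × 9.81 × 0.5446 = 82.275 N, and the normal force is N = mg cos 33° = 15.4 × 9.81 × 0.8387 = 126.706 N.
Kinetic friction acts up the slope with magnitude f = μN = 0.35 × 126.706 = 44.347 N.
Net force along the incline is 82.275 − 44.347 = 37.928 N, so a = 37.928 / 15.4 = 2.4629 m/s².

2.5 m/s²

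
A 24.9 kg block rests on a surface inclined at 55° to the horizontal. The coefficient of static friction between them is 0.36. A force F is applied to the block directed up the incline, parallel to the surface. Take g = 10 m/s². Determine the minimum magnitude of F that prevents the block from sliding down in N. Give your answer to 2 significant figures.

The normal force is N = mg cos 55° = 142.821 N. With F at its minimum the block is on the verge of sliding down, so static friction is at its maximum μ_s N = 0.36 × 142.821 = 51.416 N and acts up the slope.
Equilibrium along the incline: F + μ_s N = mg sin 55°, so F = 203.969 − 51.416 = 152.553 N.

150 N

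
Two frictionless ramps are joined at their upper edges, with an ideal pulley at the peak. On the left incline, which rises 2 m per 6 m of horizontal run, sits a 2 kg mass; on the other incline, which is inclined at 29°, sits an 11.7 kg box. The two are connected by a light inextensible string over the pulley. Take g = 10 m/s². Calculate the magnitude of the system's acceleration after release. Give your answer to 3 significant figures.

3.68 m/s²

Resolve each weight along its own incline: the 2 kg mass has component 2 × 10 × sin 18.43° = 6.325 N down its slope, and the 11.7 kg mass has 11.7 × 10 × sin 29° = 56.723 N down its slope.
The 11.7 kg side's 56.723 N exceeds the other side's 6.325 N, so that mass slides down and the 2 kg mass slides up. Taking that direction as positive, Newton's second law for the whole system gives 56.723 − 6.325 = (2 + 11.7) a, so a = 50.398 / 13.7 = 3.6787 m/s².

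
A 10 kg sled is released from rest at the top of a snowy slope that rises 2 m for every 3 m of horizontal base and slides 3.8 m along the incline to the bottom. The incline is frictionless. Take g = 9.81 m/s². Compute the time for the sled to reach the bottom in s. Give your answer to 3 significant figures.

1.18 s

The weight component along the incline is mg sin 33.69° = 54.416 N and the normal force is N = mg cos 33.69° = 81.624 N.
With no friction, a = g sin 33.69° = 5.4416 m/s².
Starting from rest, L = ½at², so t = √(2L/a) = √(2 × 3.8 / 5.4416) = 1.1818 s.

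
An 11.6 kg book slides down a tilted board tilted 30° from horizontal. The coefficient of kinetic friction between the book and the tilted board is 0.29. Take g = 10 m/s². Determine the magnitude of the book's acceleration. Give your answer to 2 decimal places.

Resolving the weight along the incline: the component pulling the book down the slope is mg sin 30° = 11.6 × 10 × 0.5000 = 58.000 N, and the normal force is N = mg cos 30° = 11.6 × 10 × 0.8660 = 100.456 N.
Kinetic friction acts up the slope with magnitude f = μN = 0.29 × 100.456 = 29.132 N.
Net force along the incline is 58.000 − 29.132 = 28.868 N, so a = 28.868 / 11.6 = 2.4886 m/s².

2.49 m/s²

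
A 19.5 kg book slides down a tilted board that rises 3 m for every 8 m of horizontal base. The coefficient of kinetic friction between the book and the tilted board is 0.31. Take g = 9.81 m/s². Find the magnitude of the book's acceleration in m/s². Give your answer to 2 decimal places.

0.60 m/s²

Resolving the weight along the incline: the component pulling the book down the slope is mg sin 20.56° = 19.5 × 9.81 × 0.3511 = 67.164 N, and the normal force is N = mg cos 20.56° = 19.5 × 9.81 × 0.9363 = 179.110 N.
Kinetic friction acts up the slope with magnitude f = μN = 0.31 × 179.110 = 55.524 N.
Net force along the incline is 67.164 − 55.524 = 11.640 N, so a = 11.640 / 19.5 = 0.5969 m/s².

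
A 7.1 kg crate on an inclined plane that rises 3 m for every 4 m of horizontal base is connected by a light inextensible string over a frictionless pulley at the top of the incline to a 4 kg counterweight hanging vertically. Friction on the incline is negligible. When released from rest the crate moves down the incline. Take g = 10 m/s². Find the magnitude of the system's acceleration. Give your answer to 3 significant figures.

For the crate on the incline: the weight component along the slope is m₁g sin 36.87° = 7.1 × 10 × 0.6000 = 42.600 N and the normal force is N = m₁g cos 36.87° = 56.800 N.
Newton's second law for the crate (down-slope positive): 42.600 − T = 7.1 a. For the hanging counterweight (upward positive): T − 4 × 10 = 4 a.
Adding the two equations eliminates T: 2.600 = 11.1 a, so a = 0.2342 m/s².

0.234 m/s²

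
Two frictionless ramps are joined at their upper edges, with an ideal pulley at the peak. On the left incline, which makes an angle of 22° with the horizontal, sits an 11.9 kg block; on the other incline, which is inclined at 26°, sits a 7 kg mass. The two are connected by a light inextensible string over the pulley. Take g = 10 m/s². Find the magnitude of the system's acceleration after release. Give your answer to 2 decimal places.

Resolve each weight along its own incline: the 11.9 kg mass has component 11.9 × 10 × sin 22° = 44.578 N down its slope, and the 7 kg mass has 7 × 10 × sin 26° = 30.686 N down its slope.
The 11.9 kg side's 44.578 N exceeds the other side's 30.686 N, so that mass slides down and the 7 kg mass slides up. Taking that direction as positive, Newton's second law for the whole system gives 44.578 − 30.686 = (11.9 + 7) a, so a = 13.892 / 18.9 = 0.7350 m/s².

0.74 m/s²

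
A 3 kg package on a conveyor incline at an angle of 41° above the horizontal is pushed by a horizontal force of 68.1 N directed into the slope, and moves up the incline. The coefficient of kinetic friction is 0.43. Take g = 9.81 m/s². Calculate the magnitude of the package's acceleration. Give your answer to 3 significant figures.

The horizontal push has components F cos 41° = 68.1 × 0.7547 = 51.395 N up the incline and F sin 41° = 68.1 × 0.6561 = 44.680 N pressing into the surface.
The normal force is therefore N = mg cos 41° + F sin 41° = 22.211 + 44.680 = 66.891 N, and kinetic friction down the slope is μN = 0.43 × 66.891 = 28.763 N.
Along the incline: F cos 41° − mg sin 41° − μN = ma, so 51.395 − 19.309 − 28.763 = 3 a, giving a = 1.1077 m/s².

1.11 m/s²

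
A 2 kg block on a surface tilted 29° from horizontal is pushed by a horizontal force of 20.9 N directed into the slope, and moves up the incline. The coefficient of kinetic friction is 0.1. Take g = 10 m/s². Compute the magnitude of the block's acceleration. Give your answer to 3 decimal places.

2.910 m/s²

The horizontal push has components F cos 29° = 20.9 × 0.8746 = 18.279 N up the incline and F sin 29° = 20.9 × 0.4848 = 10.132 N pressing into the surface.
The normal force is therefore N = mg cos 29° + F sin 29° = 17.492 + 10.132 = 27.624 N, and kinetic friction down the slope is μN = 0.1 × 27.624 = 2.762 N.
Along the incline: F cos 29° − mg sin 29° − μN = ma, so 18.279 − 9.696 − 2.762 = 2 a, giving a = 2.9105 m/s².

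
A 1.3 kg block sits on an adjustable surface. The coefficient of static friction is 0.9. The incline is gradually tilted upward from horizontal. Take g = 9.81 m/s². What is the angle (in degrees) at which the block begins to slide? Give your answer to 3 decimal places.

At the threshold of sliding, static friction is at its maximum μ_s N and exactly balances the weight component along the incline: mg sin θ = μ_s mg cos θ.
Hence tan θ = μ_s = 0.9, so θ = arctan(0.9) = 41.9872°.

41.987°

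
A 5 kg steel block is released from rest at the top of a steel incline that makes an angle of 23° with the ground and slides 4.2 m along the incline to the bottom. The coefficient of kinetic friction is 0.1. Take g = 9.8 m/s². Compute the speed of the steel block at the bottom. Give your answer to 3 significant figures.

The weight component along the incline is mg sin 23° = 19.146 N and the normal force is N = mg cos 23° = 45.105 N.
Friction up the slope is f = μN = 0.1 × 45.105 = 4.510 N, so the net downslope force is 19.146 − 4.510 = 14.636 N and a = 14.636 / 5 = 2.9272 m/s².
Starting from rest over a distance of 4.2 m, v² = 2aL = 2 × 2.9272 × 4.2 = 24.5885, so v = 4.9587 m/s.

4.96 m/s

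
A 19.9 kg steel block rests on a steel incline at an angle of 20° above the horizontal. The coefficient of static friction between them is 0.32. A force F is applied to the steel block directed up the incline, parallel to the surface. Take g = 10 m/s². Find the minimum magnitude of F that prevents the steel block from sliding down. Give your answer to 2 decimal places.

8.22 N

The normal force is N = mg cos 20° = 186.999 N. With F at its minimum the steel block is on the verge of sliding down, so static friction is at its maximum μ_s N = 0.32 × 186.999 = 59.840 N and acts up the slope.
Equilibrium along the incline: F + μ_s N = mg sin 20°, so F = 68.062 − 59.840 = 8.222 N.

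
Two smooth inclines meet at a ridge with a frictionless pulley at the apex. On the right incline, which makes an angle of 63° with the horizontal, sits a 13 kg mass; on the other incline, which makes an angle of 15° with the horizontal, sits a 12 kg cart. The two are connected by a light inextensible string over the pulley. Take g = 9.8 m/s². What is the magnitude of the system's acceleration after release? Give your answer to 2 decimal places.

3.32 m/s²

Resolve each weight along its own incline: the 13 kg mass has component 13 × 9.8 × sin 63° = 113.514 N down its slope, and the 12 kg mass has 12 × 9.8 × sin 15° = 30.437 N down its slope.
The 13 kg side's 113.514 N exceeds the other side's 30.437 N, so that mass slides down and the 12 kg mass slides up. Taking that direction as positive, Newton's second law for the whole system gives 113.514 − 30.437 = (13 + 12) a, so a = 83.077 / 25 = 3.3231 m/s².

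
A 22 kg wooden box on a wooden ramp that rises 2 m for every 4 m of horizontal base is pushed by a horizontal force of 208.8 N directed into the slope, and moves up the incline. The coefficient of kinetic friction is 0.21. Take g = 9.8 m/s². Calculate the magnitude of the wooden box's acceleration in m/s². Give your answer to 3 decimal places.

1.374 m/s²

The horizontal push has components F cos 26.57° = 208.8 × 0.8944 = 186.751 N up the incline and F sin 26.57° = 208.8 × 0.4472 = 93.375 N pressing into the surface.
The normal force is therefore N = mg cos 26.57° + F sin 26.57° = 192.833 + 93.375 = 286.208 N, and kinetic friction down the slope is μN = 0.21 × 286.208 = 60.104 N.
Along the incline: F cos 26.57° − mg sin 26.57° − μN = ma, so 186.751 − 96.416 − 60.104 = 22 a, giving a = 1.3741 m/s².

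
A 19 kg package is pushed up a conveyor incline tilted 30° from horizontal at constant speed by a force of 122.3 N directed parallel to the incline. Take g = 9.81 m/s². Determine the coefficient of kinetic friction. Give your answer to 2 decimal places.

0.18

At constant speed ΣF = 0 along the incline. The applied 122.3 N acts up the slope; the weight component mg sin 30° = 93.195 N and kinetic friction μN both act down the slope.
So 122.3 = 93.195 + μ × 161.418, giving μ = (122.3 − 93.195) / 161.418 = 0.1803.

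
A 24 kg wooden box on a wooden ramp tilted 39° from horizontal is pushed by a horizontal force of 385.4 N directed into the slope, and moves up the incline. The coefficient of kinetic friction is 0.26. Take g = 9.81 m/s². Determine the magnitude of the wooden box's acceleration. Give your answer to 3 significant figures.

1.70 m/s²

The horizontal push has components F cos 39° = 385.4 × 0.7771 = 299.494 N up the incline and F sin 39° = 385.4 × 0.6293 = 242.532 N pressing into the surface.
The normal force is therefore N = mg cos 39° + F sin 39° = 182.960 + 242.532 = 425.492 N, and kinetic friction down the slope is μN = 0.26 × 425.492 = 110.628 N.
Along the incline: F cos 39° − mg sin 39° − μN = ma, so 299.494 − 148.162 − 110.628 = 24 a, giving a = 1.6960 m/s².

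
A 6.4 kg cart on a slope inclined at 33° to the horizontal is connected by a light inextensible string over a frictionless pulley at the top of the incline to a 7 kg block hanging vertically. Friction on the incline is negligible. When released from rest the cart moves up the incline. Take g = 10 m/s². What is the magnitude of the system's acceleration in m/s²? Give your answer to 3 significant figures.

2.62 m/s²

For the cart on the incline: the weight component along the slope is m₁g sin 33° = 6.4 × 10 × 0.5446 = 34.854 N and the normal force is N = m₁g cos 33° = 53.675 N.
Newton's second law for the cart (up-slope positive): T − 34.854 = 6.4 a. For the hanging block (downward positive): 7 × 10 − T = 7 a.
Adding the two equations eliminates T: 35.146 = 13.4 a, so a = 2.6228 m/s².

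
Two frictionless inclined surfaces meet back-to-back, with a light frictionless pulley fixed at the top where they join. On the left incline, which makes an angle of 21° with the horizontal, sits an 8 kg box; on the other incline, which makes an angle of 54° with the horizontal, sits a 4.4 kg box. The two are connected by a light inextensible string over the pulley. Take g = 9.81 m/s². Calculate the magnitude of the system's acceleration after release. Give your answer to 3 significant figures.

Resolve each weight along its own incline: the 8 kg mass has component 8 × 9.81 × sin 21° = 28.125 N down its slope, and the 4.4 kg mass has 4.4 × 9.81 × sin 54° = 34.920 N down its slope.
The 4.4 kg side's 34.920 N exceeds the other side's 28.125 N, so that mass slides down and the 8 kg mass slides up. Taking that direction as positive, Newton's second law for the whole system gives 34.920 − 28.125 = (8 + 4.4) a, so a = 6.795 / 12.4 = 0.5480 m/s².

0.548 m/s²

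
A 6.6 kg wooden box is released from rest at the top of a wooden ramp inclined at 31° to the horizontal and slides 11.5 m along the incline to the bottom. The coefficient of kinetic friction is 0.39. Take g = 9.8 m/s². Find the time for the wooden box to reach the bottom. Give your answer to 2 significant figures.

3.6 s

The weight component along the incline is mg sin 31° = 33.313 N and the normal force is N = mg cos 31° = 55.442 N.
Friction up the slope is f = μN = 0.39 × 55.442 = 21.622 N, so the net downslope force is 33.313 − 21.622 = 11.691 N and a = 11.691 / 6.6 = 1.7714 m/s².
Starting from rest, L = ½at², so t = √(2L/a) = √(2 × 11.5 / 1.7714) = 3.6033 s.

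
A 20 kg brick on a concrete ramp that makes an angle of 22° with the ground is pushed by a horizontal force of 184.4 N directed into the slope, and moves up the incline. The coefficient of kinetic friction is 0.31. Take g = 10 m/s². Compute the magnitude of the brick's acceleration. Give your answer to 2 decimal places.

0.86 m/s²

The horizontal push has components F cos 22° = 184.4 × 0.9272 = 170.976 N up the incline and F sin 22° = 184.4 × 0.3746 = 69.076 N pressing into the surface.
The normal force is therefore N = mg cos 22° + F sin 22° = 185.440 + 69.076 = 254.516 N, and kinetic friction down the slope is μN = 0.31 × 254.516 = 78.900 N.
Along the incline: F cos 22° − mg sin 22° − μN = ma, so 170.976 − 74.920 − 78.900 = 20 a, giving a = 0.8578 m/s².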